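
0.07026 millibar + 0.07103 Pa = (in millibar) 0.07097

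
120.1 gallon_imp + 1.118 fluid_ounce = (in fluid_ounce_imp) 1.922e+04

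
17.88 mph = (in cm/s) 799.3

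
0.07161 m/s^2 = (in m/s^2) 0.07161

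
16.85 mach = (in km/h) 2.065e+04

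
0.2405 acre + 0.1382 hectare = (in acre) 0.582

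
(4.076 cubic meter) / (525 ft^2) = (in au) 5.586e-13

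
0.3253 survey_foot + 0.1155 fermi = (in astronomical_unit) 6.628e-13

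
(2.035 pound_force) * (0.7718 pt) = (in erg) 2.465e+04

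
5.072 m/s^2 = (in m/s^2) 5.072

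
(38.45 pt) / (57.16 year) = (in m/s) 7.525e-12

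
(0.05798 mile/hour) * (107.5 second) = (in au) 1.863e-11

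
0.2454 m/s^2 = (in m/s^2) 0.2454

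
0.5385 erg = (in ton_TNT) 1.287e-17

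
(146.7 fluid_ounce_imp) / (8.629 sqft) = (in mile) 3.231e-06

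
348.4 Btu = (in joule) 3.676e+05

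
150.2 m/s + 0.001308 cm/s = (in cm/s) 1.502e+04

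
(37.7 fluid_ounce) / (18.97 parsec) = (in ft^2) 2.05e-20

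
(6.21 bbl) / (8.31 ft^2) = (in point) 3625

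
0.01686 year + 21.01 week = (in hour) 3677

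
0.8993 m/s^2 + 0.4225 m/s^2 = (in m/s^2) 1.322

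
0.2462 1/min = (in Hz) 0.004103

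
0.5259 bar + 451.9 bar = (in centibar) 4.524e+04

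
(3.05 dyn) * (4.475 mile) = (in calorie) 0.0525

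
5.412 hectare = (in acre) 13.37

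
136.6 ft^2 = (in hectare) 0.001269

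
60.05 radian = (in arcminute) 2.064e+05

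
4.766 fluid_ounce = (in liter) 0.1409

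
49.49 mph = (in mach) 0.06498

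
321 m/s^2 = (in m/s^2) 321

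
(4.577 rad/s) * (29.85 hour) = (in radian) 4.918e+05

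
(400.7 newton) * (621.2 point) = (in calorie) 20.99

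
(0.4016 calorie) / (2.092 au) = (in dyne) 5.369e-07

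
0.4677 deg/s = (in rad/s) 0.008163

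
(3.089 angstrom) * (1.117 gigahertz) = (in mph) 0.7718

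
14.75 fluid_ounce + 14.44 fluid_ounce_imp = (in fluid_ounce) 28.62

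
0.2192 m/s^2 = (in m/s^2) 0.2192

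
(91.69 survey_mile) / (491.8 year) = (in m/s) 9.514e-06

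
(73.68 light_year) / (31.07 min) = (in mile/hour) 8.364e+14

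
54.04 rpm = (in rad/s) 5.659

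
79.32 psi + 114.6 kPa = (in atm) 6.528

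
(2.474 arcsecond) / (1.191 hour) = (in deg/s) 1.603e-07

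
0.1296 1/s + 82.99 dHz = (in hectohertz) 0.08429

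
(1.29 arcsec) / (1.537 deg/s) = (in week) 3.855e-10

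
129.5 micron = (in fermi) 1.295e+11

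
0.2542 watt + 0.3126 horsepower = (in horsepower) 0.3129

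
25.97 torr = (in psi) 0.5022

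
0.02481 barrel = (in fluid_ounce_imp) 138.8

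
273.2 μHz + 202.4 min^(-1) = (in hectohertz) 0.03374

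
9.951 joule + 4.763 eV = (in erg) 9.951e+07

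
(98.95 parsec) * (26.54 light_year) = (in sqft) 8.252e+36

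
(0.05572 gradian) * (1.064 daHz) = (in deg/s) 0.5336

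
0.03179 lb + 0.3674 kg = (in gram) 381.8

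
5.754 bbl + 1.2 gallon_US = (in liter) 919.4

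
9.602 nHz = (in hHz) 9.602e-11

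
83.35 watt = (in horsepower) 0.1118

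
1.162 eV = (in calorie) 4.45e-20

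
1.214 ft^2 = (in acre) 2.787e-05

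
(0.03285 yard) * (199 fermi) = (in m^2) 5.978e-15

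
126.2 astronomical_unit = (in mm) 1.888e+16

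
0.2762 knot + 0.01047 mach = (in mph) 8.293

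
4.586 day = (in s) 3.962e+05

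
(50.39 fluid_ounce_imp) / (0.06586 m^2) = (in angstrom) 2.174e+08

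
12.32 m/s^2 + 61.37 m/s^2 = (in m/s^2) 73.69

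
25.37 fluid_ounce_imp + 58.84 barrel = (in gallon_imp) 2058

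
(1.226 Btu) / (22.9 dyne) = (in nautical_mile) 3050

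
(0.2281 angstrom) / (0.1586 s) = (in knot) 2.796e-10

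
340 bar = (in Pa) 3.4e+07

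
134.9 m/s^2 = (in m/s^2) 134.9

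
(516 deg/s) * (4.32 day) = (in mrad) 3.361e+09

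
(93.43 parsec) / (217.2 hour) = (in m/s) 3.687e+12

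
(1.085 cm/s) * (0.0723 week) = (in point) 1.345e+06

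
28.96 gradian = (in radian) 0.4549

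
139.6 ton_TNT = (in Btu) 5.536e+08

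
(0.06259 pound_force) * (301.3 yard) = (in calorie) 18.33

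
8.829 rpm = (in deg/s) 52.97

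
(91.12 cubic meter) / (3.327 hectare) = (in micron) 2739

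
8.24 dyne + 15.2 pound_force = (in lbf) 15.2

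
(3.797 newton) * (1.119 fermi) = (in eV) 2.652e+04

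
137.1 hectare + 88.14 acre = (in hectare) 172.8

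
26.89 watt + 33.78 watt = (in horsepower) 0.08136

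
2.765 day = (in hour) 66.36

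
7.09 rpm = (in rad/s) 0.7425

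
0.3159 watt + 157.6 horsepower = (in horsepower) 157.6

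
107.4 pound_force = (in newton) 477.7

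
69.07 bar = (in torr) 5.181e+04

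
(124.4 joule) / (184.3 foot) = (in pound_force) 0.4978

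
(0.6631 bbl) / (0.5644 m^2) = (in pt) 529.5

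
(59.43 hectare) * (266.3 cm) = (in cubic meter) 1.583e+06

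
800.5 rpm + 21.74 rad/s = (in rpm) 1008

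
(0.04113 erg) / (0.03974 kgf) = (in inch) 4.155e-07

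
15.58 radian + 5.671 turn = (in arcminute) 1.761e+05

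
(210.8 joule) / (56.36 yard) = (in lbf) 0.9196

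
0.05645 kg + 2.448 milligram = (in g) 56.45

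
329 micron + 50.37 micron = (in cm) 0.03794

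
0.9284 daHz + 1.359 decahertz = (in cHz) 2287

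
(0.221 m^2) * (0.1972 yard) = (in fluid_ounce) 1348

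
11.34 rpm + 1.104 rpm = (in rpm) 12.44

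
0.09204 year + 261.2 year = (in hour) 2.289e+06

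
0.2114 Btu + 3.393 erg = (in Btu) 0.2114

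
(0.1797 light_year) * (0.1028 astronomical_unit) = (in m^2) 2.615e+25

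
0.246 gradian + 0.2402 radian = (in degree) 13.98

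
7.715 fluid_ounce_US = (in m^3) 0.0002282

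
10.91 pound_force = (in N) 48.53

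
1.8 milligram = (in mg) 1.8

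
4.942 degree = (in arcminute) 296.5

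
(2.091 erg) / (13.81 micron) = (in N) 0.01514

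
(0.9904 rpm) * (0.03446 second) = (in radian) 0.003574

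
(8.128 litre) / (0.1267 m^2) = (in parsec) 2.079e-18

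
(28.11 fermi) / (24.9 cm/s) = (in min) 1.882e-15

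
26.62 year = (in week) 1388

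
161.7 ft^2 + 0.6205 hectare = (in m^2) 6220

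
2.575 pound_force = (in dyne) 1.145e+06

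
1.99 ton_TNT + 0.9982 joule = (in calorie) 1.99e+09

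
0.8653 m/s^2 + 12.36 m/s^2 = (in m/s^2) 13.23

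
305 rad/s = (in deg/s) 1.748e+04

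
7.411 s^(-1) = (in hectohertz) 0.07411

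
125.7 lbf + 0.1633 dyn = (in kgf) 57.02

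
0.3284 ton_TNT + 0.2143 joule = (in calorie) 3.284e+08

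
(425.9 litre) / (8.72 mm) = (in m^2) 48.84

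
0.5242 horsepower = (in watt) 390.9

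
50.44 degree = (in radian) 0.8803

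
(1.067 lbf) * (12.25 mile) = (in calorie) 2.236e+04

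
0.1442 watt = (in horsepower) 0.0001934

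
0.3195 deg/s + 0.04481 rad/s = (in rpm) 0.4812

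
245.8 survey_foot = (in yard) 81.93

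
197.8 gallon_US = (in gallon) 197.8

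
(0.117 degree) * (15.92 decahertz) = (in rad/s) 0.3251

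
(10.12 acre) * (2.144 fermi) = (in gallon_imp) 1.931e-08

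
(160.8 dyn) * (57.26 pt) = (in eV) 2.027e+14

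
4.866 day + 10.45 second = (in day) 4.866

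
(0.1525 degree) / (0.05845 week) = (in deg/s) 4.314e-06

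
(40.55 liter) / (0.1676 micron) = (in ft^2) 2.604e+06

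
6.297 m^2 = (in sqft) 67.78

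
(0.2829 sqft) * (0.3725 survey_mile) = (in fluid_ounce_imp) 5.545e+05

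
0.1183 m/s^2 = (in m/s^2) 0.1183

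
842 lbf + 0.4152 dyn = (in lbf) 842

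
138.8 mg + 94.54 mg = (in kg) 0.0002333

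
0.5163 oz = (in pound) 0.03227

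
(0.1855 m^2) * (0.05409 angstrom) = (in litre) 1.003e-09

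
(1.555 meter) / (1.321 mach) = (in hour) 9.603e-07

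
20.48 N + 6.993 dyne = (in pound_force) 4.604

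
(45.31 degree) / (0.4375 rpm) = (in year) 5.473e-07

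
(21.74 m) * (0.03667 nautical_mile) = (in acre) 0.3648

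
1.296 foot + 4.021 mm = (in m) 0.399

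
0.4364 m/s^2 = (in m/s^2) 0.4364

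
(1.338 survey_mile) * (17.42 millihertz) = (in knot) 72.91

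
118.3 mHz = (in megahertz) 1.183e-07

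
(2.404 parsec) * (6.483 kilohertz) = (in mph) 1.076e+21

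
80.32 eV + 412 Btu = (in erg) 4.347e+12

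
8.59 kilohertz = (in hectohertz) 85.9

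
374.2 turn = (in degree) 1.347e+05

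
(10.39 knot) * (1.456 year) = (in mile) 1.525e+05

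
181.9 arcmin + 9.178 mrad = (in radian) 0.06209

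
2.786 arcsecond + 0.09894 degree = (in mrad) 1.74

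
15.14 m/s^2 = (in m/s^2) 15.14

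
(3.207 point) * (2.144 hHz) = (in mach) 0.0007124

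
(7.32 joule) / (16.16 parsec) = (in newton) 1.468e-17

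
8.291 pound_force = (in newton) 36.88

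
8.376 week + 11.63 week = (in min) 2.017e+05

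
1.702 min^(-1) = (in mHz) 28.37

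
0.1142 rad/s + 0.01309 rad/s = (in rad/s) 0.1273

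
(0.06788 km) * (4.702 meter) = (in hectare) 0.03192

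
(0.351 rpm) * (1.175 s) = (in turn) 0.006874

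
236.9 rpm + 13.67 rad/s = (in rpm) 367.4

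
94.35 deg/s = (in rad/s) 1.647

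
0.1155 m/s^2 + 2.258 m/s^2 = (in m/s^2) 2.373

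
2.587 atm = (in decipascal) 2.621e+06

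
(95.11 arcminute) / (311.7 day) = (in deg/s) 5.886e-08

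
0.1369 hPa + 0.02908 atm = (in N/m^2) 2960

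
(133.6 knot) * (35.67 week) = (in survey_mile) 9.213e+05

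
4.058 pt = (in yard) 0.001566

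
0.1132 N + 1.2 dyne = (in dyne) 1.132e+04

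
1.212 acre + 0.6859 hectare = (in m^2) 1.176e+04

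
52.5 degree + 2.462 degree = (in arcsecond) 1.979e+05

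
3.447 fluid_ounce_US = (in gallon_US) 0.02693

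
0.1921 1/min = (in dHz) 0.03202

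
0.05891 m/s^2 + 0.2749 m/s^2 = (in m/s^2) 0.3338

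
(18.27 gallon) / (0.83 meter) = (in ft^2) 0.8969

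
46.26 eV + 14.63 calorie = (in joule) 61.21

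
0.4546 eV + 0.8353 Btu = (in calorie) 210.6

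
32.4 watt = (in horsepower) 0.04345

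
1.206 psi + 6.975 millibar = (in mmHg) 67.6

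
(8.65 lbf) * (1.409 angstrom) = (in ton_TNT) 1.296e-18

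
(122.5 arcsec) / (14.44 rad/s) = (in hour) 1.142e-08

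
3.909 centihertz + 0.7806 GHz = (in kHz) 7.806e+05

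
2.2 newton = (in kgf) 0.2243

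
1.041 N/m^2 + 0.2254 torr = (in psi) 0.004509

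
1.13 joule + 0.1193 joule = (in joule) 1.249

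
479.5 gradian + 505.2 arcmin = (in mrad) 7679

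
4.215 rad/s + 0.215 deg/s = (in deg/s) 241.7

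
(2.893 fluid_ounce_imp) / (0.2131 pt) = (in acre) 0.0002702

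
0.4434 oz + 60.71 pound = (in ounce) 971.8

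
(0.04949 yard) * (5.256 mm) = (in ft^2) 0.00256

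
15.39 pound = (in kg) 6.981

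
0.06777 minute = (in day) 4.706e-05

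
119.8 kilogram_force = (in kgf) 119.8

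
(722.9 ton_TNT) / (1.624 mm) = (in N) 1.862e+15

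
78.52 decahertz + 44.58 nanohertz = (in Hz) 785.2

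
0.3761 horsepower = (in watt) 280.5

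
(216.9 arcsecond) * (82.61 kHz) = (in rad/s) 86.87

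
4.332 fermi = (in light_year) 4.579e-31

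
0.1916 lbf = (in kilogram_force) 0.08691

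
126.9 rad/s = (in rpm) 1212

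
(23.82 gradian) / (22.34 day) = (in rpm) 1.851e-06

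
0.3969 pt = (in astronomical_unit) 9.36e-16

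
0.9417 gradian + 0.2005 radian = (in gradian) 13.71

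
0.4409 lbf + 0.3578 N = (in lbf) 0.5213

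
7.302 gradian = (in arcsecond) 2.366e+04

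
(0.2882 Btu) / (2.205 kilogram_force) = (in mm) 1.406e+04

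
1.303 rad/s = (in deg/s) 74.66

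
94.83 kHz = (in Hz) 9.483e+04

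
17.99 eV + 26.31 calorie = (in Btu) 0.1043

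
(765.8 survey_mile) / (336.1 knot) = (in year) 0.000226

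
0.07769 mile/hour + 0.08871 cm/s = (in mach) 0.0001046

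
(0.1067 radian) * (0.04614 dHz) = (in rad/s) 0.0004923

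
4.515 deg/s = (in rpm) 0.7525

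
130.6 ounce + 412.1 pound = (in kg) 190.6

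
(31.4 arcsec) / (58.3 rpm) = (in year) 7.907e-13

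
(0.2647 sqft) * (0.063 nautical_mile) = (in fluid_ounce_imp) 1.01e+05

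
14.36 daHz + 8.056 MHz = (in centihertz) 8.056e+08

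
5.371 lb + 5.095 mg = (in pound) 5.371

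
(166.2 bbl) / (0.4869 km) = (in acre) 1.341e-05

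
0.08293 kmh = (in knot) 0.04478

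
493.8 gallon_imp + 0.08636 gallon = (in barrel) 14.12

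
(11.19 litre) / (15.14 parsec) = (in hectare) 2.395e-24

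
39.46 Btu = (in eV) 2.598e+23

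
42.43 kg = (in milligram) 4.243e+07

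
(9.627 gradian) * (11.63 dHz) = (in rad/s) 0.1759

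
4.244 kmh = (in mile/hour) 2.637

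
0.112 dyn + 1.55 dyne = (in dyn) 1.662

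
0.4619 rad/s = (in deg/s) 26.46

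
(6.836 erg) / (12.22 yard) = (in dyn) 0.006118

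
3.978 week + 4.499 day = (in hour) 776.3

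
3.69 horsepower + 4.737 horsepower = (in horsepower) 8.427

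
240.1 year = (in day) 8.764e+04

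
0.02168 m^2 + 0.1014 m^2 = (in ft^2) 1.325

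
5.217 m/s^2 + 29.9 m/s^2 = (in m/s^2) 35.12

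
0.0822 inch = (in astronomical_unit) 1.396e-14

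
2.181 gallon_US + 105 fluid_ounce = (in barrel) 0.07146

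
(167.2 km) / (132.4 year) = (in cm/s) 0.004004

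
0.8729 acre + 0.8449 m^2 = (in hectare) 0.3533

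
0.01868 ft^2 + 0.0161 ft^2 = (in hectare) 3.231e-07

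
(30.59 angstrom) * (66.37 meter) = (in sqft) 2.185e-06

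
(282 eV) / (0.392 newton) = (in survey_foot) 3.781e-16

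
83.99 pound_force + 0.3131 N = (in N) 373.9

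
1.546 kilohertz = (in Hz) 1546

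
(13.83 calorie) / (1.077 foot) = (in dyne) 1.763e+07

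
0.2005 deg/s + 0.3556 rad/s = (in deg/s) 20.57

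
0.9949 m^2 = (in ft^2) 10.71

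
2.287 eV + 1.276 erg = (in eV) 7.964e+11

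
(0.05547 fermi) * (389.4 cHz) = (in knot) 4.199e-16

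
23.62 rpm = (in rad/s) 2.473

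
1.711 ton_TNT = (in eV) 4.468e+28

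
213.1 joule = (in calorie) 50.93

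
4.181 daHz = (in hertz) 41.81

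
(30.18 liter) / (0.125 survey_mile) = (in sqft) 0.001615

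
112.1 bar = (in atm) 110.6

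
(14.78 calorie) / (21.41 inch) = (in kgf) 11.6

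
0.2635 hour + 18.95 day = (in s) 1.638e+06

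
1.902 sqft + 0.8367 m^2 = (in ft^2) 10.91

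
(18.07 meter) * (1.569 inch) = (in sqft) 7.751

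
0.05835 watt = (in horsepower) 7.825e-05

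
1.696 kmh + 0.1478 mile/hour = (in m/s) 0.5372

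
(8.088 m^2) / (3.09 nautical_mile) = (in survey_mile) 8.782e-07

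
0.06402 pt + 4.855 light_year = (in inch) 1.808e+18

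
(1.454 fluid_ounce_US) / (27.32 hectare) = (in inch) 6.197e-09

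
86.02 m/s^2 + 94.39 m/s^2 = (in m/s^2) 180.4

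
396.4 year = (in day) 1.447e+05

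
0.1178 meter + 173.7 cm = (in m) 1.855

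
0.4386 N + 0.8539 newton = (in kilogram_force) 0.1318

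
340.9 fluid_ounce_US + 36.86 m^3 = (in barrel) 231.9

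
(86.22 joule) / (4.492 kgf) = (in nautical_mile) 0.001057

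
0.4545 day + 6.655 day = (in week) 1.016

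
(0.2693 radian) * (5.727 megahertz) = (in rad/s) 1.542e+06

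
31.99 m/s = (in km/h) 115.2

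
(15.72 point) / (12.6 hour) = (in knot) 2.377e-07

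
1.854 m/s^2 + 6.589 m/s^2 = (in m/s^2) 8.443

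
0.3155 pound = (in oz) 5.048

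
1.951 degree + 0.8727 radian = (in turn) 0.1443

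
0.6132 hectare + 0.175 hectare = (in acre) 1.948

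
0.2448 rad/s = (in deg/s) 14.03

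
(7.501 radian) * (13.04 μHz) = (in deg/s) 0.005604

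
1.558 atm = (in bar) 1.579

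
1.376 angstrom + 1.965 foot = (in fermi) 5.989e+14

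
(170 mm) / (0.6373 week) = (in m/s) 4.411e-07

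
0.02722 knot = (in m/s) 0.014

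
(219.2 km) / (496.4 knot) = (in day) 0.009935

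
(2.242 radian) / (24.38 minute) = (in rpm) 0.01464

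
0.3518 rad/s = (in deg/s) 20.16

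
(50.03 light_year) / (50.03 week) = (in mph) 3.499e+10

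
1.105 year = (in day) 403.3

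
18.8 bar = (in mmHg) 1.41e+04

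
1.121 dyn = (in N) 1.121e-05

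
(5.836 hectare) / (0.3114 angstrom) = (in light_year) 0.1981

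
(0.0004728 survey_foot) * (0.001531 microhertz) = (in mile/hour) 4.935e-13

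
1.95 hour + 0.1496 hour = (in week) 0.0125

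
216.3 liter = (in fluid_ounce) 7314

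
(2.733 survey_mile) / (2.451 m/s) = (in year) 5.69e-05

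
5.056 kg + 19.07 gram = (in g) 5075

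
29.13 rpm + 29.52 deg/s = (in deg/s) 204.3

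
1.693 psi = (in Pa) 1.167e+04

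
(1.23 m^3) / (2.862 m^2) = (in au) 2.873e-12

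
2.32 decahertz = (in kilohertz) 0.0232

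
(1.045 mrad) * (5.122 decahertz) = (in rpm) 0.5111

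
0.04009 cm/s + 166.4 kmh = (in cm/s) 4622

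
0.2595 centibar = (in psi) 0.03764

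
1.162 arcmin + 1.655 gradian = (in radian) 0.02633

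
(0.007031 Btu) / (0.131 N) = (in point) 1.605e+05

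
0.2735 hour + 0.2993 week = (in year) 0.005771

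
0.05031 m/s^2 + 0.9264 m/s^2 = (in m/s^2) 0.9767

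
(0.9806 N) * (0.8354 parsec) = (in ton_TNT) 6.042e+06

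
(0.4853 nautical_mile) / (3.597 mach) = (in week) 1.213e-06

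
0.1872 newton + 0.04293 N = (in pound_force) 0.05174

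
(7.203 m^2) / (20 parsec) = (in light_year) 1.234e-33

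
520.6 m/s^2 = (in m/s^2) 520.6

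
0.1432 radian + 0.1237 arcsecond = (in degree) 8.205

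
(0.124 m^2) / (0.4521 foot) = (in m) 0.8999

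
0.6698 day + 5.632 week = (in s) 3.464e+06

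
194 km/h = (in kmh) 194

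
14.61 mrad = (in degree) 0.8371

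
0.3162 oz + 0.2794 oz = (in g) 16.88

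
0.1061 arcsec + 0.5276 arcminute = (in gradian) 0.009803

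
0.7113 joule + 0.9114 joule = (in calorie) 0.3878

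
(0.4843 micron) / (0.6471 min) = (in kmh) 4.49e-08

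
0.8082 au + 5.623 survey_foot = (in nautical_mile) 6.528e+07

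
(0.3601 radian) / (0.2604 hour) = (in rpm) 0.003668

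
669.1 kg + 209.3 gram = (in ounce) 2.361e+04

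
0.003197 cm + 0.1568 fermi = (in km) 3.197e-08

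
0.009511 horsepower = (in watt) 7.092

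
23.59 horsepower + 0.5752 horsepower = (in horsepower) 24.17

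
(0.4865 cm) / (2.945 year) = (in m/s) 5.238e-11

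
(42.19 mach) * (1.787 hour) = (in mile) 5.743e+04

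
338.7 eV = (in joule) 5.427e-17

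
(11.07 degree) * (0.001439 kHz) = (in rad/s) 0.278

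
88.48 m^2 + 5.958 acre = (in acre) 5.98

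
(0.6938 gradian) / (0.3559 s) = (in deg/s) 1.754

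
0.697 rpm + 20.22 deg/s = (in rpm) 4.067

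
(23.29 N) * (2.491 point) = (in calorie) 0.004892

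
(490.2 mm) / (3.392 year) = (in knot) 8.908e-09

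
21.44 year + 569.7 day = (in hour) 2.015e+05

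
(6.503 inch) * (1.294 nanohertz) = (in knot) 4.155e-10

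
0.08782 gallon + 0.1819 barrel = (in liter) 29.25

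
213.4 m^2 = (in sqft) 2297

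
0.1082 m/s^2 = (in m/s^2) 0.1082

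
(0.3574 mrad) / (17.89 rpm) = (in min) 3.18e-06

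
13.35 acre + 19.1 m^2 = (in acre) 13.35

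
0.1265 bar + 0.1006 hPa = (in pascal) 1.266e+04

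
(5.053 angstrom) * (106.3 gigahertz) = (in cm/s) 5371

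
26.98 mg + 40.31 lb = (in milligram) 1.828e+07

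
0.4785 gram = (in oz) 0.01688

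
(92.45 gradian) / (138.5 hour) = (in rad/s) 2.913e-06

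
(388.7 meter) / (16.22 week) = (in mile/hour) 8.864e-05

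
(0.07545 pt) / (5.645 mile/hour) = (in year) 3.345e-13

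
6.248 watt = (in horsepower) 0.008379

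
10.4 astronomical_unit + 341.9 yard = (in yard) 1.701e+12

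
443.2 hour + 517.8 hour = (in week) 5.72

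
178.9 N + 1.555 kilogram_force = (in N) 194.1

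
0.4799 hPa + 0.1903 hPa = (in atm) 0.0006614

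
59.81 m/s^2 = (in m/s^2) 59.81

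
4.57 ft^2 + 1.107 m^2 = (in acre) 0.0003785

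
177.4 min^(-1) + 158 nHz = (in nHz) 2.957e+09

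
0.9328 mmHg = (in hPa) 1.244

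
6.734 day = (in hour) 161.6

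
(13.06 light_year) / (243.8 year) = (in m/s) 1.607e+07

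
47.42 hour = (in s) 1.707e+05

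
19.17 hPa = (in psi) 0.278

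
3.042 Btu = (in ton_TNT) 7.671e-07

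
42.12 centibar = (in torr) 315.9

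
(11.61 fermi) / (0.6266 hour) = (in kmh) 1.853e-17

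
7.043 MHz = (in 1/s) 7.043e+06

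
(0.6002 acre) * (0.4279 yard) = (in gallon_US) 2.511e+05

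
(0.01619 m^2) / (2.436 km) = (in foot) 2.18e-05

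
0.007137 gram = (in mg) 7.137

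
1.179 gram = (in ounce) 0.04159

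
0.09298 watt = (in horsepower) 0.0001247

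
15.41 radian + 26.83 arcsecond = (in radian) 15.41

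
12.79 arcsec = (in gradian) 0.003948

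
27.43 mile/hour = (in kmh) 44.14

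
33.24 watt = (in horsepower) 0.04458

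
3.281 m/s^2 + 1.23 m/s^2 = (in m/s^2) 4.511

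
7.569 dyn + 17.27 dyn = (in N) 0.0002484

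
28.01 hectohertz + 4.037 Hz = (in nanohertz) 2.805e+12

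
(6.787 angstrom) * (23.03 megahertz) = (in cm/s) 1.563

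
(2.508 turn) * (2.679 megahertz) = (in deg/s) 2.419e+09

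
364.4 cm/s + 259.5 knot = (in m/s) 137.1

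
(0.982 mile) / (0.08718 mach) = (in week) 8.803e-05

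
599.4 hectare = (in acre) 1481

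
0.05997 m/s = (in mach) 0.0001761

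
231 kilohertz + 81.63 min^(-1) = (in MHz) 0.231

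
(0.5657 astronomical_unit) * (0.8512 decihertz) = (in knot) 1.4e+10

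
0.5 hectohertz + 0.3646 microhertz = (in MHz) 5e-05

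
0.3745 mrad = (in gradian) 0.02384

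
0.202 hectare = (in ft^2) 2.174e+04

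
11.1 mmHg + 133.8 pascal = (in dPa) 1.614e+04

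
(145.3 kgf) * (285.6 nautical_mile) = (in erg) 7.537e+15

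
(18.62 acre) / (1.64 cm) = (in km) 4595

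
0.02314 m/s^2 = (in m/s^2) 0.02314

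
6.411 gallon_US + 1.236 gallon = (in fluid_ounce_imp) 1019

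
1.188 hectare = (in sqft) 1.279e+05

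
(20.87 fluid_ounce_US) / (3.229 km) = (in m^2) 1.911e-07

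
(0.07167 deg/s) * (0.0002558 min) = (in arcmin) 0.066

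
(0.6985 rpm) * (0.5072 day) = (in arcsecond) 6.612e+08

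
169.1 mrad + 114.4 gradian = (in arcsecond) 4.055e+05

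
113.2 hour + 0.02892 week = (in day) 4.919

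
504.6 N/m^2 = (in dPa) 5046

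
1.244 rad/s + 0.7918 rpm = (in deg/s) 76.03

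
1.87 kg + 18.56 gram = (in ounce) 66.62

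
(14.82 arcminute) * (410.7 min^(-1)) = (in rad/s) 0.02951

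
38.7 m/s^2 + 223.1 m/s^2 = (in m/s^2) 261.8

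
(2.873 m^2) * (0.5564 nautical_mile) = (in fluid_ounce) 1.001e+08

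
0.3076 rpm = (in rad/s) 0.03221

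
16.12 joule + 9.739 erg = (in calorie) 3.853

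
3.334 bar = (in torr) 2501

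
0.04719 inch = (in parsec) 3.884e-20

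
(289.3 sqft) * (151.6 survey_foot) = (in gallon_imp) 2.732e+05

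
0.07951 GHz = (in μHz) 7.951e+13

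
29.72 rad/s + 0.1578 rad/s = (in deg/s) 1712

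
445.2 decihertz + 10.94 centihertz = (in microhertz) 4.463e+07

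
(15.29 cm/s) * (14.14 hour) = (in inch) 3.064e+05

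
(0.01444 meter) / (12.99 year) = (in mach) 1.035e-13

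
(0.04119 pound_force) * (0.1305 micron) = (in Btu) 2.266e-11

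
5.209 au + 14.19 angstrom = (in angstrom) 7.793e+21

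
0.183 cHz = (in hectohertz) 1.83e-05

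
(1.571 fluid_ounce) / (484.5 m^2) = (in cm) 9.589e-06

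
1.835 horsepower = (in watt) 1368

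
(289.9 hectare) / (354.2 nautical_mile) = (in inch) 174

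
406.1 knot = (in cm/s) 2.089e+04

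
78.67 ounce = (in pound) 4.917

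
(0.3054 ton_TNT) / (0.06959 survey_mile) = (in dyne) 1.141e+12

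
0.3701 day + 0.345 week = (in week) 0.3979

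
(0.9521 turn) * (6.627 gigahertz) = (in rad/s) 3.964e+10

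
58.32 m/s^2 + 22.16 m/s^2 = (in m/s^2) 80.48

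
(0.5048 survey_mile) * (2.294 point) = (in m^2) 0.6575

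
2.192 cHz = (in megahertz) 2.192e-08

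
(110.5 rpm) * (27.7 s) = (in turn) 51.01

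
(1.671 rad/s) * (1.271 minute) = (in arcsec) 2.628e+07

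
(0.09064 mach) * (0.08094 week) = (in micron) 1.511e+12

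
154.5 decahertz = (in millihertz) 1.545e+06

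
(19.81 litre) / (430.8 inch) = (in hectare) 1.81e-07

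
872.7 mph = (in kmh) 1404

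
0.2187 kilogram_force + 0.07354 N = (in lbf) 0.4987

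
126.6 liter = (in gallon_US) 33.44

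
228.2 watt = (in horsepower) 0.306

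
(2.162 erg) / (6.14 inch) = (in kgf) 1.414e-07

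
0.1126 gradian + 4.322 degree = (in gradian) 4.915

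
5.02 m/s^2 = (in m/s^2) 5.02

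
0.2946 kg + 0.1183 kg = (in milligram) 4.129e+05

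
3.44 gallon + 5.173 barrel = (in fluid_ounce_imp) 2.94e+04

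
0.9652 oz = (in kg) 0.02736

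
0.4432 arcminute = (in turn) 2.052e-05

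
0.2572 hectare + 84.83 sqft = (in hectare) 0.258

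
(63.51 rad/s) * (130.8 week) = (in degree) 2.879e+11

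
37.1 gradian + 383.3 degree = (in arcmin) 2.5e+04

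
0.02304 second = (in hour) 6.4e-06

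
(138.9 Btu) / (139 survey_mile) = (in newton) 0.6551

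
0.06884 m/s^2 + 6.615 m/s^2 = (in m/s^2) 6.684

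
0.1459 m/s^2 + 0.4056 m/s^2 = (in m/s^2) 0.5515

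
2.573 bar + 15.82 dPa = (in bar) 2.573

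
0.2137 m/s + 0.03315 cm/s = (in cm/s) 21.4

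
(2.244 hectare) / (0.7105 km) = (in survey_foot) 103.6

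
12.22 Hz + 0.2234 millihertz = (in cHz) 1222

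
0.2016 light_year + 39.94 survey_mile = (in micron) 1.907e+21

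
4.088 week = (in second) 2.472e+06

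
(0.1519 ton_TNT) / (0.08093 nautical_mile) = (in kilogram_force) 4.324e+05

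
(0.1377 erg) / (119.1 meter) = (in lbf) 2.599e-11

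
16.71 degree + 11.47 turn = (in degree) 4146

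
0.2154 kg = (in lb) 0.4749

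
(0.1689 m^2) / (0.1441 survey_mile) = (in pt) 2.064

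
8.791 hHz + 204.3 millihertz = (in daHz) 87.93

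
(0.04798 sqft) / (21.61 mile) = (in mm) 0.0001282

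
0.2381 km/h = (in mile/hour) 0.1479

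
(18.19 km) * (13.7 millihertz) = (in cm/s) 2.492e+04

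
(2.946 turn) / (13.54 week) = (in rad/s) 2.26e-06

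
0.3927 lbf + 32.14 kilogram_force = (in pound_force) 71.25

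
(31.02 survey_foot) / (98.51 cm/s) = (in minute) 0.16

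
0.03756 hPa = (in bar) 3.756e-05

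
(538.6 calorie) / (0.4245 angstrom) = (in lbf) 1.193e+13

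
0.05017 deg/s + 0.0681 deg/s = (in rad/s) 0.002064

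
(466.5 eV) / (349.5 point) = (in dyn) 6.062e-11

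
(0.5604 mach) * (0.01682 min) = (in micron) 1.926e+08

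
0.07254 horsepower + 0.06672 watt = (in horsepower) 0.07263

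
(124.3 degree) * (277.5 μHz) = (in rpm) 0.005749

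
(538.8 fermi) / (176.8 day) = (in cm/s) 3.527e-18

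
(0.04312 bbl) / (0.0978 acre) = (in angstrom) 1.732e+05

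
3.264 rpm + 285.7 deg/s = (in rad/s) 5.328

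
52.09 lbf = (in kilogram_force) 23.63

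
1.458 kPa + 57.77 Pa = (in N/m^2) 1516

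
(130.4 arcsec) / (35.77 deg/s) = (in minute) 1.688e-05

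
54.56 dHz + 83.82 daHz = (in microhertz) 8.437e+08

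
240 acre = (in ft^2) 1.045e+07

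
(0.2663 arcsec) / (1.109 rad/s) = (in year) 3.692e-14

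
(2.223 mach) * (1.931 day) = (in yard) 1.381e+08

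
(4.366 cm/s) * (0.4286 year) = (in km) 590.1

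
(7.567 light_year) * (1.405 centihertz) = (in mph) 2.25e+15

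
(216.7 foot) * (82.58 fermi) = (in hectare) 5.454e-16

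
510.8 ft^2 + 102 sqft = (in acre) 0.01407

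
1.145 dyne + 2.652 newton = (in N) 2.652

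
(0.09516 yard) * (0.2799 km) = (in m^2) 24.36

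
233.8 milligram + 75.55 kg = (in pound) 166.6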